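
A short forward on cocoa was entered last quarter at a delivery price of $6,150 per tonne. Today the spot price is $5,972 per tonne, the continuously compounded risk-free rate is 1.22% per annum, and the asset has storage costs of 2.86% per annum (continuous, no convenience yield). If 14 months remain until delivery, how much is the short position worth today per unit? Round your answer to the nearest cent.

-$111.54 per tonne

Current fair forward for the remaining 14 months: F = S·e^((r + u)·T), (r + u) = 0.0122 + 0.0286 = 0.0408
F = 5972 · e^(0.0408 × 14/12) = 5972 × 1.04875107 = 6263.1414
Value of long forward = (F − K)·e^(−rT) = (6263.1414 − 6150) · e^(−0.0122·14/12)
= 113.1414 × 0.98586748 = 111.54
Short position value = −(long value) = -$111.54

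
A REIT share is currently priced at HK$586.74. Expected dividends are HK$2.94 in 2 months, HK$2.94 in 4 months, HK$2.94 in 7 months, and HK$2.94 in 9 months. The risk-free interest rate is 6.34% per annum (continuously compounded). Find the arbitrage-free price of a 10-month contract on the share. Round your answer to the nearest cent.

PV(dividends) I = 2.94·e^(−0.0634·2/12) + 2.94·e^(−0.0634·4/12) + 2.94·e^(−0.0634·7/12) + 2.94·e^(−0.0634·9/12)
I = 2.9091 + 2.8785 + 2.8333 + 2.8035 = 11.4244
F = (S − I)·e^(rT) = (586.74 − 11.4244) · e^(0.0634·10/12)
= 575.3156 · e^0.052833 = 575.3156 × 1.054254 = HK$606.53

HK$606.53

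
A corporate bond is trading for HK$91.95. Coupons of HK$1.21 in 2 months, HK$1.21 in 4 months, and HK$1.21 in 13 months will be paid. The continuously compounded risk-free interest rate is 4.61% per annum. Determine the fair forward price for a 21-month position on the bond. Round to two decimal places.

HK$95.83

PV(coupons) I = 1.21·e^(−0.0461·2/12) + 1.21·e^(−0.0461·4/12) + 1.21·e^(−0.0461·13/12)
I = 1.2007 + 1.1915 + 1.1511 = 3.5433
F = (S − I)·e^(rT) = (91.95 − 3.5433) · e^(0.0461·21/12)
= 88.4067 · e^0.080675 = 88.4067 × 1.084019 = HK$95.83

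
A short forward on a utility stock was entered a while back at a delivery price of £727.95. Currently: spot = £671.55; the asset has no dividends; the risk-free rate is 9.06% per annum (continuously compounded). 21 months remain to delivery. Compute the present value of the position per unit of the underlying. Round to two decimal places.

Current fair forward for the remaining 21 months: F = S·e^(r·T), r = 0.0906
F = 671.55 · e^(0.0906 × 21/12) = 671.55 × 1.171811 = 786.9297
Value of long forward = (F − K)·e^(−rT) = (786.9297 − 727.95) · e^(−0.0906·21/12)
= 58.9797 × 0.853380 = 50.33
Short position value = −(long value) = -£50.33

-£50.33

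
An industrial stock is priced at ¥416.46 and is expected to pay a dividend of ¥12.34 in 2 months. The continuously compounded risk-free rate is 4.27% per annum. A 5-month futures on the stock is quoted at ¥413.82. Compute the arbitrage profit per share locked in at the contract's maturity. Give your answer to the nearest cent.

¥2.36 per share

PV(dividends) I = 12.34·e^(−0.0427·2/12) = 12.2525
Fair futures F* = (S − I)·e^(rT) = (416.46 − 12.2525)·e^0.017792 = 404.2075 × 1.017951 = 411.4634
Market ¥413.82 > fair 411.4634: forward overpriced → cash-and-carry (borrow at r, buy the stock and collect the dividends, short the forward).
Profit at T = |F_mkt − F*| = |413.82 − 411.4634| = ¥2.36 per share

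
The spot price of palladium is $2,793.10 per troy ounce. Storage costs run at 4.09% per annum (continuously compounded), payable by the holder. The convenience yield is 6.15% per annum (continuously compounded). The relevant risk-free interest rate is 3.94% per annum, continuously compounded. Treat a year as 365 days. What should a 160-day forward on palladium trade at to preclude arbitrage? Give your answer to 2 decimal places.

$2,816.21 per troy ounce

Net carry = r + u − y = 0.0394 + 0.0409 − 0.0615 = 0.0188
F = S·e^((r+u−y)T) = 2793.10 · e^(0.0188 × 160/365) = 2793.10 · e^0.00824110
= 2793.10 × 1.00827515 = $2,816.21 per troy ounce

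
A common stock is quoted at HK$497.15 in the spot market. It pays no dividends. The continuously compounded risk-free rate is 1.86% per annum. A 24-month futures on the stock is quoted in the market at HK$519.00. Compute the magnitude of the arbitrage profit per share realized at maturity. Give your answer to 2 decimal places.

Fair futures: F* = S·e^(carry·T), with carry = r = 0.0186
F* = 497.15 · e^(0.0186 × 24/12) = 497.15 · e^0.037200 = 497.15 × 1.037901 = HK$515.9925
Market HK$519.00 > fair HK$515.9925: forward overpriced → cash-and-carry (buy spot, short the forward).
At maturity, profit = |F_mkt − F*| = |519.00 − 515.9925| = HK$3.01 per share

HK$3.01 per share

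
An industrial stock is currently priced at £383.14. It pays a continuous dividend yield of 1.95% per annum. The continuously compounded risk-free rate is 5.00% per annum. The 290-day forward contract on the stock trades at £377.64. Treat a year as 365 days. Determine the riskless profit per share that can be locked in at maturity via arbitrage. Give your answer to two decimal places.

£14.90 per share

Fair forward: F* = S·e^(carry·T), with carry = (r − q) = 0.0500 − 0.0195 = 0.0305
F* = 383.14 · e^(0.0305 × 290/365) = 383.14 · e^0.024233 = 383.14 × 1.024529 = £392.5380
Market £377.64 < fair £392.5380: forward underpriced → reverse cash-and-carry (short spot, go long the forward).
At maturity, profit = |F_mkt − F*| = |377.64 − 392.5380| = £14.90 per share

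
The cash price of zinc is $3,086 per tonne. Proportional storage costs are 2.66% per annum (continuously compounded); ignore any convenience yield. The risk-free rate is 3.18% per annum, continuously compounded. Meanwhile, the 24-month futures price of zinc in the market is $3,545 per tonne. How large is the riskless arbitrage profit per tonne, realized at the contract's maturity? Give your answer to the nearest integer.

Fair futures: F* = S·e^(carry·T), with carry = (r + u) = 0.0318 + 0.0266 = 0.0584
F* = 3086 · e^(0.0584 × 24/12) = 3086 · e^0.116800 = 3086 × 1.123895 = $3468.3400
Market $3545 > fair $3468.3400: forward overpriced → cash-and-carry (buy spot, short the forward).
At maturity, profit = |F_mkt − F*| = |3545 − 3468.3400| = $77 per tonne

$77 per tonne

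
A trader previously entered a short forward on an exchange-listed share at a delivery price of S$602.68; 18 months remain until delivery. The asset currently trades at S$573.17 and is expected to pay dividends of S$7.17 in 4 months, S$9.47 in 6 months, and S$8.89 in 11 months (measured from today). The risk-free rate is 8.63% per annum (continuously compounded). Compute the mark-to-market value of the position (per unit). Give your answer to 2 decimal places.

-S$19.42

PV(remaining dividends) I = 7.17·e^(−0.0863·4/12) + 9.47·e^(−0.0863·6/12) + 8.89·e^(−0.0863·11/12) = 24.2506
Current forward F = (S − I)·e^(rT) = (573.17 − 24.2506)·e^(0.0863·18/12) = 548.9194 × 1.138202 = 624.7812
Value (long) = (F − K)·e^(−rT) = (624.7812 − 602.68) × 0.878579 = 19.4177
Short position value = −(long value) = -S$19.42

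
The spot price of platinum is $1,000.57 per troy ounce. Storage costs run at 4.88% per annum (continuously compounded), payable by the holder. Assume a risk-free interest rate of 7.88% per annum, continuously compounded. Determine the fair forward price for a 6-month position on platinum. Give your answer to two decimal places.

Net carry = r + u − y = 0.0788 + 0.0488 − 0.0000 = 0.1276
F = S·e^((r+u−y)T) = 1000.57 · e^(0.1276 × 6/12) = 1000.57 · e^0.06380000
= 1000.57 × 1.06587920 = $1,066.49 per troy ounce

$1,066.49 per troy ounce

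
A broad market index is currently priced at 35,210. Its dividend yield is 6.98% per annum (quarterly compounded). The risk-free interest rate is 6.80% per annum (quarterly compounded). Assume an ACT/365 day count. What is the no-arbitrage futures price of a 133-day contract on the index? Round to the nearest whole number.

35,187

F = S · (1+r/4)^(4T) / (1+q/4)^(4T)
= 35210 × 1.024874 / 1.025535 = 35210 × 0.999355
F = 35,187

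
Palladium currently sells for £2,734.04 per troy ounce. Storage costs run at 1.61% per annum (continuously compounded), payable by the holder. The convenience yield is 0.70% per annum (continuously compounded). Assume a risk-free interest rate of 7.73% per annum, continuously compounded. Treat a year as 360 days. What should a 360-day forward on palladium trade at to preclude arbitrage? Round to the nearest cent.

Net carry = r + u − y = 0.0773 + 0.0161 − 0.0070 = 0.0864
F = S·e^((r+u−y)T) = 2734.04 · e^(0.0864 × 360/360) = 2734.04 · e^0.08640000
= 2734.04 × 1.09024234 = £2,980.77 per troy ounce

£2,980.77 per troy ounce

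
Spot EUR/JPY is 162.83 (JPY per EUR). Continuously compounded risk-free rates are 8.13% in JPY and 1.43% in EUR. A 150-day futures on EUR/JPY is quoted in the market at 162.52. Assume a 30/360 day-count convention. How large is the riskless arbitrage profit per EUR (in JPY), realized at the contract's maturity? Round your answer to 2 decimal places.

4.92 per EUR (in JPY)

Fair futures: F* = S·e^(carry·T), with carry = (r_JPY − r_EUR) = 0.0813 − 0.0143 = 0.0670
F* = 162.83 · e^(0.0670 × 150/360) = 162.83 · e^0.027917 = 162.83 × 1.028310 = 167.4397
Market 162.52 < fair 167.4397: forward underpriced → reverse cash-and-carry (short spot, go long the forward).
At maturity, profit = |F_mkt − F*| = |162.52 − 167.4397| = 4.92 per EUR (in JPY)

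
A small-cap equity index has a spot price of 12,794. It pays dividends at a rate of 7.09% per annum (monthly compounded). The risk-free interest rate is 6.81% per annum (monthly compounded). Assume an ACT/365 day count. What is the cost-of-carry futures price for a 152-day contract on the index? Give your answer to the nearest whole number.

12,779

F = S · (1+r/12)^(12T) / (1+q/12)^(12T)
= 12794 × 1.028683 / 1.029876 = 12794 × 0.998842
F = 12,779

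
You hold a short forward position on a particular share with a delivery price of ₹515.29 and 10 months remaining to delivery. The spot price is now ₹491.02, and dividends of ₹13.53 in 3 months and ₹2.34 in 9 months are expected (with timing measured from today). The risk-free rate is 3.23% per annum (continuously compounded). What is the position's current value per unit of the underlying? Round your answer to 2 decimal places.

PV(remaining dividends) I = 13.53·e^(−0.0323·3/12) + 2.34·e^(−0.0323·9/12) = 15.7052
Current forward F = (S − I)·e^(rT) = (491.02 − 15.7052)·e^(0.0323·10/12) = 475.3148 × 1.027282 = 488.2823
Value (long) = (F − K)·e^(−rT) = (488.2823 − 515.29) × 0.973442 = -26.2904
Short position value = −(long value) = ₹26.29

₹26.29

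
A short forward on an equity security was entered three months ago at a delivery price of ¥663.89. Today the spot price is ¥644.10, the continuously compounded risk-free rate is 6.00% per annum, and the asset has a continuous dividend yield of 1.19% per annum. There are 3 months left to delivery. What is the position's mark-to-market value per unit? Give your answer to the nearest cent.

¥11.82

Current fair forward for the remaining 3 months: F = S·e^((r − q)·T), (r − q) = 0.0600 − 0.0119 = 0.0481
F = 644.10 · e^(0.0481 × 3/12) = 644.10 × 1.012098 = 651.8923
Value of long forward = (F − K)·e^(−rT) = (651.8923 − 663.89) · e^(−0.0600·3/12)
= -11.9977 × 0.985112 = -11.82
Short position value = −(long value) = ¥11.82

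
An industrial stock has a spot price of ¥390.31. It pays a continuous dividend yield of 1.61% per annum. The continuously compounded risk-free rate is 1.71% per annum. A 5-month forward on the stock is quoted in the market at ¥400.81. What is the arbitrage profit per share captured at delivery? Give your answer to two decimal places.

Fair forward: F* = S·e^(carry·T), with carry = (r − q) = 0.0171 − 0.0161 = 0.0010
F* = 390.31 · e^(0.0010 × 5/12) = 390.31 · e^0.000417 = 390.31 × 1.000417 = ¥390.4728
Market ¥400.81 > fair ¥390.4728: forward overpriced → cash-and-carry (buy spot, short the forward).
At maturity, profit = |F_mkt − F*| = |400.81 − 390.4728| = ¥10.34 per share

¥10.34 per share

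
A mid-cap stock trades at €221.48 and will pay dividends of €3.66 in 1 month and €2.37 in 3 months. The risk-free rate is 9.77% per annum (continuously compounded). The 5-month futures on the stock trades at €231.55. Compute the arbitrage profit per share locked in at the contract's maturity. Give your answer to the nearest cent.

€7.06 per share

PV(dividends) I = 3.66·e^(−0.0977·1/12) + 2.37·e^(−0.0977·3/12) = 5.9431
Fair futures F* = (S − I)·e^(rT) = (221.48 − 5.9431)·e^0.040708 = 215.5369 × 1.041548 = 224.4920
Market €231.55 > fair 224.4920: forward overpriced → cash-and-carry (borrow at r, buy the stock and collect the dividends, short the forward).
Profit at T = |F_mkt − F*| = |231.55 − 224.4920| = €7.06 per share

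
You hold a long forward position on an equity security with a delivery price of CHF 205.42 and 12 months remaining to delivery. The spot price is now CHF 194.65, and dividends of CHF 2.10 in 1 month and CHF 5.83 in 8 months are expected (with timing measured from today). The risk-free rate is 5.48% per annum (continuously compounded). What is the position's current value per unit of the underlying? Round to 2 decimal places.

PV(remaining dividends) I = 2.10·e^(−0.0548·1/12) + 5.83·e^(−0.0548·8/12) = 7.7113
Current forward F = (S − I)·e^(rT) = (194.65 − 7.7113)·e^(0.0548·12/12) = 186.9387 × 1.056329 = 197.4688
Value (long) = (F − K)·e^(−rT) = (197.4688 − 205.42) × 0.946674 = -7.5272
Value = -CHF 7.53

-CHF 7.53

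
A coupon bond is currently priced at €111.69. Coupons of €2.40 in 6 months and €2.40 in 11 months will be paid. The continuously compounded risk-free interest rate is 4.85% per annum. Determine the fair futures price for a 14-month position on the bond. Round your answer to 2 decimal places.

PV(coupons) I = 2.40·e^(−0.0485·6/12) + 2.40·e^(−0.0485·11/12)
I = 2.3425 + 2.2956 = 4.6381
F = (S − I)·e^(rT) = (111.69 − 4.6381) · e^(0.0485·14/12)
= 107.0519 · e^0.056583 = 107.0519 × 1.058214 = €113.28

€113.28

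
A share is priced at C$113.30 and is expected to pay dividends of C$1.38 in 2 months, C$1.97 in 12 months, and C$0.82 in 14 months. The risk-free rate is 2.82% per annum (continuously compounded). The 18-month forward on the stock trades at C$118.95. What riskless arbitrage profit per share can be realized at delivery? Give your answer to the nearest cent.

C$5.01 per share

PV(dividends) I = 1.38·e^(−0.0282·2/12) + 1.97·e^(−0.0282·12/12) + 0.82·e^(−0.0282·14/12) = 4.0822
Fair forward F* = (S − I)·e^(rT) = (113.30 − 4.0822)·e^0.042300 = 109.2178 × 1.043207 = 113.9368
Market C$118.95 > fair 113.9368: forward overpriced → cash-and-carry (borrow at r, buy the stock and collect the dividends, short the forward).
Profit at T = |F_mkt − F*| = |118.95 − 113.9368| = C$5.01 per share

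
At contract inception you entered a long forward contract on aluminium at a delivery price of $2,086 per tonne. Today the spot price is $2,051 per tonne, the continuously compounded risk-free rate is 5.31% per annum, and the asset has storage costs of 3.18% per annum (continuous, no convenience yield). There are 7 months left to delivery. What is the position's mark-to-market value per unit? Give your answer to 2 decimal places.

Current fair forward for the remaining 7 months: F = S·e^((r + u)·T), (r + u) = 0.0531 + 0.0318 = 0.0849
F = 2051 · e^(0.0849 × 7/12) = 2051 × 1.05077186 = 2155.1331
Value of long forward = (F − K)·e^(−rT) = (2155.1331 − 2086) · e^(−0.0531·7/12)
= 69.1331 × 0.96949981 = 67.02

$67.02 per tonne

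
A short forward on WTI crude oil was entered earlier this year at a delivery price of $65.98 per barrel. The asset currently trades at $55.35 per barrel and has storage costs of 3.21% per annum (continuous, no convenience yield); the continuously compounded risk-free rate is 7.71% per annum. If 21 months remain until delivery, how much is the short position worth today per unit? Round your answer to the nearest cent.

Current fair forward for the remaining 21 months: F = S·e^((r + u)·T), (r + u) = 0.0771 + 0.0321 = 0.1092
F = 55.35 · e^(0.1092 × 21/12) = 55.35 × 1.210581 = 67.0057
Value of long forward = (F − K)·e^(−rT) = (67.0057 − 65.98) · e^(−0.0771·21/12)
= 1.0257 × 0.873781 = 0.90
Short position value = −(long value) = -$0.90

-$0.90 per barrel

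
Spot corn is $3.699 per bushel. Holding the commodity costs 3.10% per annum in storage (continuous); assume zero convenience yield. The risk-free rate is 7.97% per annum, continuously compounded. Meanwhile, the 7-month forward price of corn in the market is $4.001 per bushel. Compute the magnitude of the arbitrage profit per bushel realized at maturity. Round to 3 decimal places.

$0.055 per bushel

Fair forward: F* = S·e^(carry·T), with carry = (r + u) = 0.0797 + 0.0310 = 0.1107
F* = 3.699 · e^(0.1107 × 7/12) = 3.699 · e^0.064575 = 3.699 × 1.066706 = $3.9457
Market $4.001 > fair $3.9457: forward overpriced → cash-and-carry (buy spot, short the forward).
At maturity, profit = |F_mkt − F*| = |4.001 − 3.9457| = $0.055 per bushel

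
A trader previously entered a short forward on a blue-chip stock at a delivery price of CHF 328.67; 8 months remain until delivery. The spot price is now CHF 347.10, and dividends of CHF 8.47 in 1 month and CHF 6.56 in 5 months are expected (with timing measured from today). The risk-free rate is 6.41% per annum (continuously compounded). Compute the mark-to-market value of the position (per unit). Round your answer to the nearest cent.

PV(remaining dividends) I = 8.47·e^(−0.0641·1/12) + 6.56·e^(−0.0641·5/12) = 14.8120
Current forward F = (S − I)·e^(rT) = (347.10 − 14.8120)·e^(0.0641·8/12) = 332.2880 × 1.043660 = 346.7957
Value (long) = (F − K)·e^(−rT) = (346.7957 − 328.67) × 0.958167 = 17.3674
Short position value = −(long value) = -CHF 17.37

-CHF 17.37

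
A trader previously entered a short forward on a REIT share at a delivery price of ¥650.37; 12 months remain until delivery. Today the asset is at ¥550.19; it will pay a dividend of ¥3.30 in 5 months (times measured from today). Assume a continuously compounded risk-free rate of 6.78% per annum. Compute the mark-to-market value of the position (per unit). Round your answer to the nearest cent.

PV(remaining dividends) I = 3.30·e^(−0.0678·5/12) = 3.2081
Current forward F = (S − I)·e^(rT) = (550.19 − 3.2081)·e^(0.0678·12/12) = 546.9819 × 1.070151 = 585.3532
Value (long) = (F − K)·e^(−rT) = (585.3532 − 650.37) × 0.934447 = -60.7548
Short position value = −(long value) = ¥60.75

¥60.75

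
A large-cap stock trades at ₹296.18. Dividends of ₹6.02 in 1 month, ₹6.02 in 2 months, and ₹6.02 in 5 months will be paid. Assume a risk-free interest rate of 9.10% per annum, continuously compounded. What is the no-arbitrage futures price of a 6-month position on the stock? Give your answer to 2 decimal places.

₹291.44

PV(dividends) I = 6.02·e^(−0.0910·1/12) + 6.02·e^(−0.0910·2/12) + 6.02·e^(−0.0910·5/12)
I = 5.9745 + 5.9294 + 5.7960 = 17.6999
F = (S − I)·e^(rT) = (296.18 − 17.6999) · e^(0.0910·6/12)
= 278.4801 · e^0.045500 = 278.4801 × 1.046551 = ₹291.44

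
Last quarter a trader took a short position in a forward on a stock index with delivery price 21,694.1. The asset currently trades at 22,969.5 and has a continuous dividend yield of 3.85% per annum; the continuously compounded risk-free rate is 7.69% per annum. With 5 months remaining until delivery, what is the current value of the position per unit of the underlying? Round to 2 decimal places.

-1593.97

Current fair forward for the remaining 5 months: F = S·e^((r − q)·T), (r − q) = 0.0769 − 0.0385 = 0.0384
F = 22969.5 · e^(0.0384 × 5/12) = 22969.5 × 1.01612869 = 23339.9679
Value of long forward = (F − K)·e^(−rT) = (23339.9679 − 21694.1) · e^(−0.0769·5/12)
= 1645.8679 × 0.96846623 = 1593.97
Short position value = −(long value) = -1593.97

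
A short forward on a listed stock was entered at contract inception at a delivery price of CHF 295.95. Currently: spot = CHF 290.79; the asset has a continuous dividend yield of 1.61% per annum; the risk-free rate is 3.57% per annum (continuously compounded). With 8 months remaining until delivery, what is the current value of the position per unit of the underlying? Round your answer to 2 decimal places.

Current fair forward for the remaining 8 months: F = S·e^((r − q)·T), (r − q) = 0.0357 − 0.0161 = 0.0196
F = 290.79 · e^(0.0196 × 8/12) = 290.79 × 1.013152 = 294.6145
Value of long forward = (F − K)·e^(−rT) = (294.6145 − 295.95) · e^(−0.0357·8/12)
= -1.3355 × 0.976481 = -1.30
Short position value = −(long value) = CHF 1.30

CHF 1.30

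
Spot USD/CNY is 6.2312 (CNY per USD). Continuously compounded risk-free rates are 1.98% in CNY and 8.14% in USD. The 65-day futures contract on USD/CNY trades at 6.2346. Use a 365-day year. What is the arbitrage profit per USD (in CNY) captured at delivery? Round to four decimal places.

Fair futures: F* = S·e^(carry·T), with carry = (r_CNY − r_USD) = 0.0198 − 0.0814 = -0.0616
F* = 6.2312 · e^(-0.0616 × 65/365) = 6.2312 · e^-0.010970 = 6.2312 × 0.989090 = 6.1632
Market 6.2346 > fair 6.1632: forward overpriced → cash-and-carry (buy spot, short the forward).
At maturity, profit = |F_mkt − F*| = |6.2346 − 6.1632| = 0.0714 per USD (in CNY)

0.0714 per USD (in CNY)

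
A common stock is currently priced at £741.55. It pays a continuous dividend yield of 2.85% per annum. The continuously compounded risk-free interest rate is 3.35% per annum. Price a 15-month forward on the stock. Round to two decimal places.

F = S·e^((r − q)T) = 741.55 · e^((0.0335 − 0.0285) × 15/12)
= 741.55 · e^0.006250 = 741.55 × 1.006270
F = £746.20

£746.20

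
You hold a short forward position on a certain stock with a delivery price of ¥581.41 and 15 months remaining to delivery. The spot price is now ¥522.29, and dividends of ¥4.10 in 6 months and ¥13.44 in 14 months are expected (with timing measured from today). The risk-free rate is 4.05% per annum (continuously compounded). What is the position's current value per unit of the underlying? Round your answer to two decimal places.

PV(remaining dividends) I = 4.10·e^(−0.0405·6/12) + 13.44·e^(−0.0405·14/12) = 16.8375
Current forward F = (S − I)·e^(rT) = (522.29 − 16.8375)·e^(0.0405·15/12) = 505.4525 × 1.051928 = 531.6996
Value (long) = (F − K)·e^(−rT) = (531.6996 − 581.41) × 0.950635 = -47.2564
Short position value = −(long value) = ¥47.26

¥47.26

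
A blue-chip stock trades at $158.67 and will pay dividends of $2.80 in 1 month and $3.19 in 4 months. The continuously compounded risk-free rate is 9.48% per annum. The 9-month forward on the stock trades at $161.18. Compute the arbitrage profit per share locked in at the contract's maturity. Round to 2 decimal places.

PV(dividends) I = 2.80·e^(−0.0948·1/12) + 3.19·e^(−0.0948·4/12) = 5.8687
Fair forward F* = (S − I)·e^(rT) = (158.67 − 5.8687)·e^0.071100 = 152.8013 × 1.073689 = 164.0611
Market $161.18 < fair 164.0611: forward underpriced → reverse cash-and-carry (short the stock, invest proceeds at r, pay the dividends, go long the forward).
Profit at T = |F_mkt − F*| = |161.18 − 164.0611| = $2.88 per share

$2.88 per share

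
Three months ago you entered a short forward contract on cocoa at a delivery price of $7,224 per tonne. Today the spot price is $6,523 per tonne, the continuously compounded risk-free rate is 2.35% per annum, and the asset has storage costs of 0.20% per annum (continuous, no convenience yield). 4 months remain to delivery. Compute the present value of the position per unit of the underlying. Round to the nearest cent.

$640.28 per tonne

Current fair forward for the remaining 4 months: F = S·e^((r + u)·T), (r + u) = 0.0235 + 0.0020 = 0.0255
F = 6523 · e^(0.0255 × 4/12) = 6523 × 1.00853623 = 6578.6818
Value of long forward = (F − K)·e^(−rT) = (6578.6818 − 7224) · e^(−0.0235·4/12)
= -645.3182 × 0.99219727 = -640.28
Short position value = −(long value) = $640.28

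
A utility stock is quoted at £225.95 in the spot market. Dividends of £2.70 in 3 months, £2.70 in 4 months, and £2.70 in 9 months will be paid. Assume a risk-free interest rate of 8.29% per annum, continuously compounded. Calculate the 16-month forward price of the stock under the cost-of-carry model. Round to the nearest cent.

£243.64

PV(dividends) I = 2.70·e^(−0.0829·3/12) + 2.70·e^(−0.0829·4/12) + 2.70·e^(−0.0829·9/12)
I = 2.6446 + 2.6264 + 2.5372 = 7.8082
F = (S − I)·e^(rT) = (225.95 − 7.8082) · e^(0.0829·16/12)
= 218.1418 · e^0.110533 = 218.1418 × 1.116873 = £243.64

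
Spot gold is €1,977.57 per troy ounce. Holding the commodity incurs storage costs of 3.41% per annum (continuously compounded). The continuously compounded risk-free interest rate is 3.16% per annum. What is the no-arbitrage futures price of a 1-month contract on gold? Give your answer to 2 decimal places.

Net carry = r + u − y = 0.0316 + 0.0341 − 0.0000 = 0.0657
F = S·e^((r+u−y)T) = 1977.57 · e^(0.0657 × 1/12) = 1977.57 · e^0.00547500
= 1977.57 × 1.00549002 = €1,988.43 per troy ounce

€1,988.43 per troy ounce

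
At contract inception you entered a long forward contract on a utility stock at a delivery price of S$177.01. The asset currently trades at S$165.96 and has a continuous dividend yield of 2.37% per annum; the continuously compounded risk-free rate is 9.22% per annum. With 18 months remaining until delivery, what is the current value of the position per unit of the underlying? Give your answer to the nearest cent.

S$6.02

Current fair forward for the remaining 18 months: F = S·e^((r − q)·T), (r − q) = 0.0922 − 0.0237 = 0.0685
F = 165.96 · e^(0.0685 × 18/12) = 165.96 × 1.108214 = 183.9192
Value of long forward = (F − K)·e^(−rT) = (183.9192 − 177.01) · e^(−0.0922·18/12)
= 6.9092 × 0.870837 = 6.02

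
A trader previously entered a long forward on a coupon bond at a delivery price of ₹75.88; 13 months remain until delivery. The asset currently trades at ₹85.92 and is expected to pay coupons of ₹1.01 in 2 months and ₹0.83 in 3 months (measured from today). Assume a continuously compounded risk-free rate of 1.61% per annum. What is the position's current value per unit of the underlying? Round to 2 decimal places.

₹9.52

PV(remaining coupons) I = 1.01·e^(−0.0161·2/12) + 0.83·e^(−0.0161·3/12) = 1.8340
Current forward F = (S − I)·e^(rT) = (85.92 − 1.8340)·e^(0.0161·13/12) = 84.0860 × 1.017595 = 85.5655
Value (long) = (F − K)·e^(−rT) = (85.5655 − 75.88) × 0.982710 = 9.5180
Value = ₹9.52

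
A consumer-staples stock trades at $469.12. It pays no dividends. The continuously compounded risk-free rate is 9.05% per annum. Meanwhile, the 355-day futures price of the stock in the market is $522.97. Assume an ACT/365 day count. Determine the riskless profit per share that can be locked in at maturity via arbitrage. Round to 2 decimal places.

$10.69 per share

Fair futures: F* = S·e^(carry·T), with carry = r = 0.0905
F* = 469.12 · e^(0.0905 × 355/365) = 469.12 · e^0.088021 = 469.12 × 1.092011 = $512.2842
Market $522.97 > fair $512.2842: forward overpriced → cash-and-carry (buy spot, short the forward).
At maturity, profit = |F_mkt − F*| = |522.97 − 512.2842| = $10.69 per share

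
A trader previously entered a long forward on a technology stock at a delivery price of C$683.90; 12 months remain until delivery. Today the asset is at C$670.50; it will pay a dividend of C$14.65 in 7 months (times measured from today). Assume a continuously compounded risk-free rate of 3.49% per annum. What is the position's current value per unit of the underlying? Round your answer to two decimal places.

-C$4.30

PV(remaining dividends) I = 14.65·e^(−0.0349·7/12) = 14.3548
Current forward F = (S − I)·e^(rT) = (670.50 − 14.3548)·e^(0.0349·12/12) = 656.1452 × 1.035516 = 679.4489
Value (long) = (F − K)·e^(−rT) = (679.4489 − 683.90) × 0.965702 = -4.2984
Value = -C$4.30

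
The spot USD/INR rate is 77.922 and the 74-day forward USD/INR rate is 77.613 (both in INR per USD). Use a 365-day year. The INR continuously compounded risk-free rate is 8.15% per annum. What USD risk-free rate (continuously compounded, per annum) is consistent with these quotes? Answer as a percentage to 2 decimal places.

10.11%

F = S·e^((r_INR − r_USD)T) ⇒ r_USD = r_INR − ln(F/S)/T
ln(77.613/77.922) = -0.003973; /(74/365) = -0.019597
r_USD = 0.0815 + 0.019597 = 0.101097
r_USD = 10.11%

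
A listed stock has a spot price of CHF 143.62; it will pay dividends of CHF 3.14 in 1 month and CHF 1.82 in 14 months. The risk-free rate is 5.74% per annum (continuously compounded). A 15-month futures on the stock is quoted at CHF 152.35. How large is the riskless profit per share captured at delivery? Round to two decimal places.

PV(dividends) I = 3.14·e^(−0.0574·1/12) + 1.82·e^(−0.0574·14/12) = 4.8271
Fair futures F* = (S − I)·e^(rT) = (143.62 − 4.8271)·e^0.071750 = 138.7929 × 1.074387 = 149.1173
Market CHF 152.35 > fair 149.1173: forward overpriced → cash-and-carry (borrow at r, buy the stock and collect the dividends, short the forward).
Profit at T = |F_mkt − F*| = |152.35 − 149.1173| = CHF 3.23 per share

CHF 3.23 per share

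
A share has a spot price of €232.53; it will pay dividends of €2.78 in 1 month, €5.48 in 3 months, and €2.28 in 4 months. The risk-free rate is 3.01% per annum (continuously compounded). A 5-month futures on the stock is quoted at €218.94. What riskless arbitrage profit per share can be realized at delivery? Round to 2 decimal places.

PV(dividends) I = 2.78·e^(−0.0301·1/12) + 5.48·e^(−0.0301·3/12) + 2.28·e^(−0.0301·4/12) = 10.4692
Fair futures F* = (S − I)·e^(rT) = (232.53 − 10.4692)·e^0.012542 = 222.0608 × 1.012621 = 224.8634
Market €218.94 < fair 224.8634: forward underpriced → reverse cash-and-carry (short the stock, invest proceeds at r, pay the dividends, go long the forward).
Profit at T = |F_mkt − F*| = |218.94 − 224.8634| = €5.92 per share

€5.92 per share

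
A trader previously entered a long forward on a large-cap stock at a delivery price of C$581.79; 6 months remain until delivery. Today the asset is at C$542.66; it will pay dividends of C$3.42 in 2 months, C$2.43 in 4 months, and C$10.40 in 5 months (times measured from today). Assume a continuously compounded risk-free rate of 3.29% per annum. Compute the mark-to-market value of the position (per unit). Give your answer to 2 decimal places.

-C$45.70

PV(remaining dividends) I = 3.42·e^(−0.0329·2/12) + 2.43·e^(−0.0329·4/12) + 10.40·e^(−0.0329·5/12) = 16.0632
Current forward F = (S − I)·e^(rT) = (542.66 − 16.0632)·e^(0.0329·6/12) = 526.5968 × 1.016586 = 535.3309
Value (long) = (F − K)·e^(−rT) = (535.3309 − 581.79) × 0.983685 = -45.7011
Value = -C$45.70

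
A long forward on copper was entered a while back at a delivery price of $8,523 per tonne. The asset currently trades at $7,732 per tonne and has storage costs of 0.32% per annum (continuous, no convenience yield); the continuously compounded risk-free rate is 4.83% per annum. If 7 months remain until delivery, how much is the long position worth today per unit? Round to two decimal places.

-$539.77 per tonne

Current fair forward for the remaining 7 months: F = S·e^((r + u)·T), (r + u) = 0.0483 + 0.0032 = 0.0515
F = 7732 · e^(0.0515 × 7/12) = 7732 × 1.03049747 = 7967.8064
Value of long forward = (F − K)·e^(−rT) = (7967.8064 − 8523) · e^(−0.0483·7/12)
= -555.1936 × 0.97221821 = -539.77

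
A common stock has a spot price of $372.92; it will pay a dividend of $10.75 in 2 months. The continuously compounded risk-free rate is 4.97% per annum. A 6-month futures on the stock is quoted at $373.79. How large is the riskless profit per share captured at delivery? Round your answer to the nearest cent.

$2.42 per share

PV(dividends) I = 10.75·e^(−0.0497·2/12) = 10.6613
Fair futures F* = (S − I)·e^(rT) = (372.92 − 10.6613)·e^0.024850 = 362.2587 × 1.025161 = 371.3735
Market $373.79 > fair 371.3735: forward overpriced → cash-and-carry (borrow at r, buy the stock and collect the dividends, short the forward).
Profit at T = |F_mkt − F*| = |373.79 − 371.3735| = $2.42 per share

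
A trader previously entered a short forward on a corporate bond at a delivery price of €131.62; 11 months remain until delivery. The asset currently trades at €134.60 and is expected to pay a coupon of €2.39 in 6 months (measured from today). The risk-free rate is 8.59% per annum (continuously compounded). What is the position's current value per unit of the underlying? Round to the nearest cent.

-€10.66

PV(remaining coupons) I = 2.39·e^(−0.0859·6/12) = 2.2895
Current forward F = (S − I)·e^(rT) = (134.60 − 2.2895)·e^(0.0859·11/12) = 132.3105 × 1.081925 = 143.1500
Value (long) = (F − K)·e^(−rT) = (143.1500 − 131.62) × 0.924279 = 10.6569
Short position value = −(long value) = -€10.66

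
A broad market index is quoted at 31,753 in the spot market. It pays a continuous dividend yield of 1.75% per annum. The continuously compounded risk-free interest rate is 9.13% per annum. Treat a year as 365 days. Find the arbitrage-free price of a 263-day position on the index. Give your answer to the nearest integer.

33,487

F = S·e^((r − q)T) = 31753 · e^((0.0913 − 0.0175) × 263/365)
= 31753 · e^0.053176 = 31753 × 1.054615
F = 33,487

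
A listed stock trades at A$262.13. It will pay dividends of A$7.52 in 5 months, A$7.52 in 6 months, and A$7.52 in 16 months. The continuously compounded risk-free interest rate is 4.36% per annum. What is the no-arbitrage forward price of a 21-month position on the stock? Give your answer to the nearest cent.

PV(dividends) I = 7.52·e^(−0.0436·5/12) + 7.52·e^(−0.0436·6/12) + 7.52·e^(−0.0436·16/12)
I = 7.3846 + 7.3578 + 7.0953 = 21.8377
F = (S − I)·e^(rT) = (262.13 − 21.8377) · e^(0.0436·21/12)
= 240.2923 · e^0.076300 = 240.2923 × 1.079286 = A$259.34

A$259.34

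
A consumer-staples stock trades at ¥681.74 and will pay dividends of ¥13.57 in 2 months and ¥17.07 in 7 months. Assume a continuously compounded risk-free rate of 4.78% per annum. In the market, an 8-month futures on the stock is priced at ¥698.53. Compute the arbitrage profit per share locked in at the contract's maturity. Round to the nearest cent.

¥25.75 per share

PV(dividends) I = 13.57·e^(−0.0478·2/12) + 17.07·e^(−0.0478·7/12) = 30.0629
Fair futures F* = (S − I)·e^(rT) = (681.74 − 30.0629)·e^0.031867 = 651.6771 × 1.032380 = 672.7784
Market ¥698.53 > fair 672.7784: forward overpriced → cash-and-carry (borrow at r, buy the stock and collect the dividends, short the forward).
Profit at T = |F_mkt − F*| = |698.53 − 672.7784| = ¥25.75 per share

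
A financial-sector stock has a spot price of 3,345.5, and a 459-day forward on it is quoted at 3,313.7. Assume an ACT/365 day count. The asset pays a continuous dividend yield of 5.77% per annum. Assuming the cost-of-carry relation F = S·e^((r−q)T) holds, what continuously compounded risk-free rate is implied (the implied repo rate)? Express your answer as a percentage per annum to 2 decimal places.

From F = S·e^((r−q)T): (r − q) = ln(F/S)/T
ln(3313.7/3345.5) = ln(0.990495) = -0.009550
(r − q) = -0.009550 / (459/365) = -0.007594
r = ln(F/S)/T + q = -0.007594 + 0.0577 = 0.050106
r = 5.01%

5.01%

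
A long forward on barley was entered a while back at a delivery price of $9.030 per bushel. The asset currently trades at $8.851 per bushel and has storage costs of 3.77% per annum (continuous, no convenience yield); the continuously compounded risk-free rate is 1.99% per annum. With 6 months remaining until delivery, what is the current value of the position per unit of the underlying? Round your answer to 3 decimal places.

Current fair forward for the remaining 6 months: F = S·e^((r + u)·T), (r + u) = 0.0199 + 0.0377 = 0.0576
F = 8.851 · e^(0.0576 × 6/12) = 8.851 × 1.029219 = 9.1096
Value of long forward = (F − K)·e^(−rT) = (9.1096 − 9.030) · e^(−0.0199·6/12)
= 0.0796 × 0.990099 = 0.079

$0.079 per bushel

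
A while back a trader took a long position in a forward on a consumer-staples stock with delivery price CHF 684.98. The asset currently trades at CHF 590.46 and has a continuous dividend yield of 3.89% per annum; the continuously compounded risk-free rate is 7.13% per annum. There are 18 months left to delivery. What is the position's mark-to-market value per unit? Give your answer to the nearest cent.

Current fair forward for the remaining 18 months: F = S·e^((r − q)·T), (r − q) = 0.0713 − 0.0389 = 0.0324
F = 590.46 · e^(0.0324 × 18/12) = 590.46 × 1.049800 = 619.8649
Value of long forward = (F − K)·e^(−rT) = (619.8649 − 684.98) · e^(−0.0713·18/12)
= -65.1151 × 0.898571 = -58.51

-CHF 58.51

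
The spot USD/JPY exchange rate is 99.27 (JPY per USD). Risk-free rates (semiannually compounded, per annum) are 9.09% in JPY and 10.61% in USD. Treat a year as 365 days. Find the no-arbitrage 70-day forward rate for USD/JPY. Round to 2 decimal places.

By covered interest parity, F = S · (1+r_JPY/2)^(2T) / (1+r_USD/2)^(2T)
= 99.27 × 1.017194 / 1.020024 = 99.27 × 0.997226
F = 98.99 JPY per USD

98.99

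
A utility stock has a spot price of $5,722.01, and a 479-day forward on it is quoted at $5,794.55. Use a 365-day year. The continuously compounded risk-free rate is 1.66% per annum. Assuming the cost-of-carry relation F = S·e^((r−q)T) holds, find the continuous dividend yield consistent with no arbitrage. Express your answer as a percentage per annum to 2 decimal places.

From F = S·e^((r−q)T): (r − q) = ln(F/S)/T
ln(5794.55/5722.01) = ln(1.012677) = 0.012597
(r − q) = 0.012597 / (479/365) = 0.009599
q = r − ln(F/S)/T = 0.0166 − 0.009599 = 0.007001
q = 0.70%

0.70%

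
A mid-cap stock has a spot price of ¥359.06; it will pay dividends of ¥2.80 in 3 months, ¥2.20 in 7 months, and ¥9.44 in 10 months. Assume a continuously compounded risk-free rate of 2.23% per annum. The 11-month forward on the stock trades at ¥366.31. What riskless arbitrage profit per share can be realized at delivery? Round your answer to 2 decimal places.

PV(dividends) I = 2.80·e^(−0.0223·3/12) + 2.20·e^(−0.0223·7/12) + 9.44·e^(−0.0223·10/12) = 14.2222
Fair forward F* = (S − I)·e^(rT) = (359.06 − 14.2222)·e^0.020442 = 344.8378 × 1.020652 = 351.9594
Market ¥366.31 > fair 351.9594: forward overpriced → cash-and-carry (borrow at r, buy the stock and collect the dividends, short the forward).
Profit at T = |F_mkt − F*| = |366.31 − 351.9594| = ¥14.35 per share

¥14.35 per share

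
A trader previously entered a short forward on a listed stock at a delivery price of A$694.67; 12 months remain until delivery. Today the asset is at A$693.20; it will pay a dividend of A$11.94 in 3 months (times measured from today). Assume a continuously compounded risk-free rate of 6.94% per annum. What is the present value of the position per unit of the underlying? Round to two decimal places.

PV(remaining dividends) I = 11.94·e^(−0.0694·3/12) = 11.7346
Current forward F = (S − I)·e^(rT) = (693.20 − 11.7346)·e^(0.0694·12/12) = 681.4654 × 1.071865 = 730.4389
Value (long) = (F − K)·e^(−rT) = (730.4389 − 694.67) × 0.932953 = 33.3707
Short position value = −(long value) = -A$33.37

-A$33.37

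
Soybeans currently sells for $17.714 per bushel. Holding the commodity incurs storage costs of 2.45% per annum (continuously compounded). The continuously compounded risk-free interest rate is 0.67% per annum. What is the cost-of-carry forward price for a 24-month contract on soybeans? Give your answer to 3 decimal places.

$18.855 per bushel

Net carry = r + u − y = 0.0067 + 0.0245 − 0.0000 = 0.0312
F = S·e^((r+u−y)T) = 17.714 · e^(0.0312 × 24/12) = 17.714 · e^0.062400
= 17.714 × 1.064388 = $18.855 per bushel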